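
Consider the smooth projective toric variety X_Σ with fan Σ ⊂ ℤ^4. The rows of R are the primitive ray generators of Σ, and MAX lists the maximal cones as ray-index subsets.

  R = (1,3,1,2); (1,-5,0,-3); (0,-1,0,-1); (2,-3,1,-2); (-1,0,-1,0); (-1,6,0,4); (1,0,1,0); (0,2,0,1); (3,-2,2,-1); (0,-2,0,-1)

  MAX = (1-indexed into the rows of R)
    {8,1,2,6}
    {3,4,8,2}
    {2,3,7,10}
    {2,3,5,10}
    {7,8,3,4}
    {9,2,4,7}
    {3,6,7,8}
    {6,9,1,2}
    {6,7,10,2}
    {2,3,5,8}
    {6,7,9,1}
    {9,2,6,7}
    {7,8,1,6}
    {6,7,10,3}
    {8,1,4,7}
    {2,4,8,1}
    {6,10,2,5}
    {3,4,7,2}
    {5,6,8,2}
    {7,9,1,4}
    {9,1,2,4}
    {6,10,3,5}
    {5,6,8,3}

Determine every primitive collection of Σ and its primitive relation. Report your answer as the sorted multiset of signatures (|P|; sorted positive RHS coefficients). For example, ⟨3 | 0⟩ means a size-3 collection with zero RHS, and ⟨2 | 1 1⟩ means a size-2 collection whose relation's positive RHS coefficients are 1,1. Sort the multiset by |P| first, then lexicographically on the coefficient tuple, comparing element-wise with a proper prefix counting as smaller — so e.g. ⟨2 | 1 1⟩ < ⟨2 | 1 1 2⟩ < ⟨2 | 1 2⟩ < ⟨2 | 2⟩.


Primitive collections (15):

  {5,7}:  v_{5} + v_{7} = 0 — sig = ⟨2 | 0⟩
  {8,10}:  v_{8} + v_{10} = 0 — sig = ⟨2 | 0⟩
  {4,6}:  v_{4} + v_{6} = v_{1} — sig = ⟨2 | 1⟩
  {1,3}:  v_{1} + v_{3} = v_{7} + v_{8} — sig = ⟨2 | 1 1⟩
  {3,9}:  v_{3} + v_{9} = v_{4} + v_{7} — sig = ⟨2 | 1 1⟩
  {4,5}:  v_{4} + v_{5} = v_{2} + v_{8} — sig = ⟨2 | 1 1⟩
  {4,10}:  v_{4} + v_{10} = v_{2} + v_{7} — sig = ⟨2 | 1 1⟩
  {5,9}:  v_{5} + v_{9} = v_{1} + v_{2} — sig = ⟨2 | 1 1⟩
  {8,9}:  v_{8} + v_{9} = v_{1} + v_{4} — sig = ⟨2 | 1 1⟩
  {1,5}:  v_{1} + v_{5} = v_{2} + v_{6} + v_{8} — sig = ⟨2 | 1 1 1⟩
  {1,10}:  v_{1} + v_{10} = v_{2} + v_{6} + v_{7} — sig = ⟨2 | 1 1 1⟩
  {9,10}:  v_{9} + v_{10} = 2·v_{2} + v_{6} + 2·v_{7} — sig = ⟨2 | 1 2 2⟩
  {2,3,6}:  v_{2} + v_{3} + v_{6} = 0 — sig = ⟨3 | 0⟩
  {1,2,7}:  v_{1} + v_{2} + v_{7} = v_{9} — sig = ⟨3 | 1⟩
  {2,7,8}:  v_{2} + v_{7} + v_{8} = v_{4} — sig = ⟨3 | 1⟩

Sorted signature multiset PRS(X):
    |P|=2: 12 collections, coeffs (), (), (1), (1,1), (1,1), (1,1), (1,1), (1,1), (1,1), (1,1,1), (1,1,1), (1,2,2)
    |P|=3: 3 collections, coeffs (), (1), (1)


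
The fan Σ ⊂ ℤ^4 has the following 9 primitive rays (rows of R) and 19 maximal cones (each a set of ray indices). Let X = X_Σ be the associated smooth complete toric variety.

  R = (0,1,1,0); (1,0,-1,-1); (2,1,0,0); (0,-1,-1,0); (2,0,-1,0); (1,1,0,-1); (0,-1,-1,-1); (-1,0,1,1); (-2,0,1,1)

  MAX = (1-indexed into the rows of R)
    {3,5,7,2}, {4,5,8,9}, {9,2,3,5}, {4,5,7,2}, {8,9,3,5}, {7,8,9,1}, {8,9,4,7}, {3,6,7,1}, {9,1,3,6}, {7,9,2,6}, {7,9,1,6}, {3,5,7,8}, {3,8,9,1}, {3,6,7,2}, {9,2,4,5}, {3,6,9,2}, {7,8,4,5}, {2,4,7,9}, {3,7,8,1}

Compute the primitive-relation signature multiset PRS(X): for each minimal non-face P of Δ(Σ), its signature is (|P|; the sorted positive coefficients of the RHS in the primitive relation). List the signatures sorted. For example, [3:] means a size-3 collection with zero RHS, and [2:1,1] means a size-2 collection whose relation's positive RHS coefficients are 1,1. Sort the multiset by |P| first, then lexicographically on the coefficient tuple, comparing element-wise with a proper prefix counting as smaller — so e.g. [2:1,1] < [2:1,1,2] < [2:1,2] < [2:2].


Σ has 10 primitive collections:

  {1,4}:  v_{1} + v_{4} = 0  ⟹  sig = [2:]
  {2,8}:  v_{2} + v_{8} = 0  ⟹  sig = [2:]
  {1,2}:  v_{1} + v_{2} = v_{6}  ⟹  sig = [2:1]
  {1,5}:  v_{1} + v_{5} = v_{3}  ⟹  sig = [2:1]
  {3,4}:  v_{3} + v_{4} = v_{5}  ⟹  sig = [2:1]
  {4,6}:  v_{4} + v_{6} = v_{2}  ⟹  sig = [2:1]
  {6,8}:  v_{6} + v_{8} = v_{1}  ⟹  sig = [2:1]
  {5,6}:  v_{5} + v_{6} = v_{2} + v_{3}  ⟹  sig = [2:1,1]
  {3,7,9}:  v_{3} + v_{7} + v_{9} = 0  ⟹  sig = [3:]
  {5,7,9}:  v_{5} + v_{7} + v_{9} = v_{4}  ⟹  sig = [3:1]

Sorted signature multiset PRS(X):
[[2:], [2:], [2:1], [2:1], [2:1], [2:1], [2:1], [2:1,1], [3:], [3:1]]


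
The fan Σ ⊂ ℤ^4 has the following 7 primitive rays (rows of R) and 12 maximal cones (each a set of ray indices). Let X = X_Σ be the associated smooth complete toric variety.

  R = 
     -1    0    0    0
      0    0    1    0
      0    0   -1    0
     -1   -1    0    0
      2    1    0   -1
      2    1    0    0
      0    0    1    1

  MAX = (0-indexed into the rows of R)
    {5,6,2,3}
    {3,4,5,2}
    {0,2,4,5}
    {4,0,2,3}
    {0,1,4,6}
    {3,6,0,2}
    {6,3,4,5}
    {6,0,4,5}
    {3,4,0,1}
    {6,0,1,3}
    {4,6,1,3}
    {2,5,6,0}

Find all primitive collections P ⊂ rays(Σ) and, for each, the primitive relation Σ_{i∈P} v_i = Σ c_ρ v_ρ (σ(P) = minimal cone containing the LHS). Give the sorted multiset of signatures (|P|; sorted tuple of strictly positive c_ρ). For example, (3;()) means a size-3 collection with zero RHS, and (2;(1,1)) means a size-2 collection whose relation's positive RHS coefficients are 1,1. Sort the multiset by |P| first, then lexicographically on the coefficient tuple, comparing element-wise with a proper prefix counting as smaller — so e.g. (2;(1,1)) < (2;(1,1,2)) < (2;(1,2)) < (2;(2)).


Δ(Σ) — 7 vertices, 5 min non-faces:

  • {1,2}:  v_{1} + v_{2} = 0 ; sig = (2;())
  • {1,5}:  v_{1} + v_{5} = v_{4} + v_{6} ; sig = (2;(1,1))
  • {0,3,5}:  v_{0} + v_{3} + v_{5} = 0 ; sig = (3;())
  • {2,4,6}:  v_{2} + v_{4} + v_{6} = v_{5} ; sig = (3;(1))
  • {0,3,4,6}:  v_{0} + v_{3} + v_{4} + v_{6} = v_{1} ; sig = (4;(1))

Sorted signature multiset PRS(X):
[(2;()), (2;(1,1)), (3;()), (3;(1)), (4;(1))]


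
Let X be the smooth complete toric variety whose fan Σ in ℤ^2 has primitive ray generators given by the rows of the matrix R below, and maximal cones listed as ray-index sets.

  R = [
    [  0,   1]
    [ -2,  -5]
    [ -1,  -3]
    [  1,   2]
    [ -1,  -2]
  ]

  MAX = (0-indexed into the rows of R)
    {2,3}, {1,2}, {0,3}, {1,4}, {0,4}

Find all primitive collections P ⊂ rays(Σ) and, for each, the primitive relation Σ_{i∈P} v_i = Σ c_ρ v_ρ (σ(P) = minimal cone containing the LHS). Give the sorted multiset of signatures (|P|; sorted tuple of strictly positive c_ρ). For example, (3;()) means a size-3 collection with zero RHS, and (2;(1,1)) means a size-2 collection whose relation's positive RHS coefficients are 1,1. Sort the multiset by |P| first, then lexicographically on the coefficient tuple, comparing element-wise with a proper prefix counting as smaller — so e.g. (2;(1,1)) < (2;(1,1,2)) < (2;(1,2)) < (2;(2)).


Σ has 5 primitive collections:

  • {3,4}:  v_{3} + v_{4} = 0  ⇒ sig = (2;())
  • {0,2}:  v_{0} + v_{2} = v_{4}  ⇒ sig = (2;(1))
  • {1,3}:  v_{1} + v_{3} = v_{2}  ⇒ sig = (2;(1))
  • {2,4}:  v_{2} + v_{4} = v_{1}  ⇒ sig = (2;(1))
  • {0,1}:  v_{0} + v_{1} = 2·v_{4}  ⇒ sig = (2;(2))

Sorted signature multiset PRS(X):
    |P|=2: 5 collections, coeffs (), (1), (1), (1), (2)


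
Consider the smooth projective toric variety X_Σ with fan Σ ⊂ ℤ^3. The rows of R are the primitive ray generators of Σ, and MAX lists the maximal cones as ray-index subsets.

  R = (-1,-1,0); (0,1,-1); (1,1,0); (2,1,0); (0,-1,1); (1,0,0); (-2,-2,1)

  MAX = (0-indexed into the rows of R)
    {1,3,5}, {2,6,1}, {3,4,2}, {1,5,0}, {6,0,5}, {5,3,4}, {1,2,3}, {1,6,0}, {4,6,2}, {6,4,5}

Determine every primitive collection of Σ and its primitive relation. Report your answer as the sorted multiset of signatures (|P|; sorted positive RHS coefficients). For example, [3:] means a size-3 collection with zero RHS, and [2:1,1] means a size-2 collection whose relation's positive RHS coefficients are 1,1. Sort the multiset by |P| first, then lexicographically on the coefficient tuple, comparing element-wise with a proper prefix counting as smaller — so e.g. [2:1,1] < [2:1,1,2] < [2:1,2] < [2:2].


Σ has 7 primitive collections:

  P={0,2}:  v_{0} + v_{2} = 0  so sig = [2:]
  P={1,4}:  v_{1} + v_{4} = 0  so sig = [2:]
  P={0,3}:  v_{0} + v_{3} = v_{5}  so sig = [2:1]
  P={2,5}:  v_{2} + v_{5} = v_{3}  so sig = [2:1]
  P={3,6}:  v_{3} + v_{6} = v_{4}  so sig = [2:1]
  P={0,4}:  v_{0} + v_{4} = v_{5} + v_{6}  so sig = [2:1,1]
  P={1,5,6}:  v_{1} + v_{5} + v_{6} = v_{0}  so sig = [3:1]

so the primitive-relation signature multiset is
    [2:]
    [2:]
    [2:1]
    [2:1]
    [2:1]
    [2:1,1]
    [3:1]


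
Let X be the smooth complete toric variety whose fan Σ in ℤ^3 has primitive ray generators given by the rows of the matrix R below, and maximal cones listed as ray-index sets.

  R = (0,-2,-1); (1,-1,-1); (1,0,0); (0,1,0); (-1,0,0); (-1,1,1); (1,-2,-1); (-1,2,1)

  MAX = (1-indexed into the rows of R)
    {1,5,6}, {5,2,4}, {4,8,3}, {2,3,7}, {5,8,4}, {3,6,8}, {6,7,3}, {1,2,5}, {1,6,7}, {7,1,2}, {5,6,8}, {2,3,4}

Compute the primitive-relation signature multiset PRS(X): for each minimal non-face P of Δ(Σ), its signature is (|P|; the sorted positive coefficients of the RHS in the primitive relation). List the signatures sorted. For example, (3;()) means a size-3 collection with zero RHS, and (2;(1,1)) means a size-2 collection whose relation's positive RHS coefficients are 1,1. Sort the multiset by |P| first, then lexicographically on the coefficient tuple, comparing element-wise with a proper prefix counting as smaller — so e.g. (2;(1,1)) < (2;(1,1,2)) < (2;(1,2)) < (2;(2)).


Primitive collections (10):

  • {2,6}:  v_{2} + v_{6} = 0  →  sig = (2;())
  • {3,5}:  v_{3} + v_{5} = 0  →  sig = (2;())
  • {7,8}:  v_{7} + v_{8} = 0  →  sig = (2;())
  • {1,3}:  v_{1} + v_{3} = v_{7}  →  sig = (2;(1))
  • {1,8}:  v_{1} + v_{8} = v_{5}  →  sig = (2;(1))
  • {2,8}:  v_{2} + v_{8} = v_{4}  →  sig = (2;(1))
  • {4,6}:  v_{4} + v_{6} = v_{8}  →  sig = (2;(1))
  • {4,7}:  v_{4} + v_{7} = v_{2}  →  sig = (2;(1))
  • {5,7}:  v_{5} + v_{7} = v_{1}  →  sig = (2;(1))
  • {1,4}:  v_{1} + v_{4} = v_{2} + v_{5}  →  sig = (2;(1,1))

Sorted signature multiset PRS(X):
    |P|=2: 10 collections, coeffs (), (), (), (1), (1), (1), (1), (1), (1), (1,1)


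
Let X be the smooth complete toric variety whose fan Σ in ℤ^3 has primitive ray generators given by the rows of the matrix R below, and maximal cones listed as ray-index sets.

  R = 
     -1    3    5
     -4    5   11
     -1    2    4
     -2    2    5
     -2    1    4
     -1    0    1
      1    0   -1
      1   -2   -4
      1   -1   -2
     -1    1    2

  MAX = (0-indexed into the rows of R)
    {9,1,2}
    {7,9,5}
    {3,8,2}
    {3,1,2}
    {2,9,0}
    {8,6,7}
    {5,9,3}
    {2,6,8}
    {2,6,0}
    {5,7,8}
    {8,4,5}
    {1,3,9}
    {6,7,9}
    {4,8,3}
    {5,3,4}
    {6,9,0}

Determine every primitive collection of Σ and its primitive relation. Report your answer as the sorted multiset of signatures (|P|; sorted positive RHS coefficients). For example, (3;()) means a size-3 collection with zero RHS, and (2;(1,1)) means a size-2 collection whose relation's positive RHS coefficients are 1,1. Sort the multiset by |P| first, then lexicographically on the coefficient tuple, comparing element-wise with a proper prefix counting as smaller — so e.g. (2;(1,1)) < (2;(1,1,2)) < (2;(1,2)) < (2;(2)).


24 collections generate NE(X_Σ); each relation:

  {2,7}:  v_{2} + v_{7} = 0 — sig = (2;())
  {5,6}:  v_{5} + v_{6} = 0 — sig = (2;())
  {8,9}:  v_{8} + v_{9} = 0 — sig = (2;())
  {2,5}:  v_{2} + v_{5} = v_{3} — sig = (2;(1))
  {3,6}:  v_{3} + v_{6} = v_{2} — sig = (2;(1))
  {3,7}:  v_{3} + v_{7} = v_{5} — sig = (2;(1))
  {0,4}:  v_{0} + v_{4} = v_{2} + v_{3} — sig = (2;(1,1))
  {0,5}:  v_{0} + v_{5} = v_{2} + v_{9} — sig = (2;(1,1))
  {0,7}:  v_{0} + v_{7} = v_{6} + v_{9} — sig = (2;(1,1))
  {0,8}:  v_{0} + v_{8} = v_{2} + v_{6} — sig = (2;(1,1))
  {1,7}:  v_{1} + v_{7} = v_{3} + v_{9} — sig = (2;(1,1))
  {1,8}:  v_{1} + v_{8} = v_{2} + v_{3} — sig = (2;(1,1))
  {4,6}:  v_{4} + v_{6} = v_{3} + v_{8} — sig = (2;(1,1))
  {4,9}:  v_{4} + v_{9} = v_{3} + v_{5} — sig = (2;(1,1))
  {0,3}:  v_{0} + v_{3} = 2·v_{2} + v_{9} — sig = (2;(1,2))
  {1,5}:  v_{1} + v_{5} = 2·v_{3} + v_{9} — sig = (2;(1,2))
  {1,6}:  v_{1} + v_{6} = 2·v_{2} + v_{9} — sig = (2;(1,2))
  {2,4}:  v_{2} + v_{4} = 2·v_{3} + v_{8} — sig = (2;(1,2))
  {4,7}:  v_{4} + v_{7} = 2·v_{5} + v_{8} — sig = (2;(1,2))
  {0,1}:  v_{0} + v_{1} = 3·v_{2} + 2·v_{9} — sig = (2;(2,3))
  {1,4}:  v_{1} + v_{4} = 3·v_{3} — sig = (2;(3))
  {2,3,9}:  v_{2} + v_{3} + v_{9} = v_{1} — sig = (3;(1))
  {2,6,9}:  v_{2} + v_{6} + v_{9} = v_{0} — sig = (3;(1))
  {3,5,8}:  v_{3} + v_{5} + v_{8} = v_{4} — sig = (3;(1))

Signatures (|P|; sorted positive RHS coefficients), sorted:
    (2;())
    (2;())
    (2;())
    (2;(1))
    (2;(1))
    (2;(1))
    (2;(1,1))
    (2;(1,1))
    (2;(1,1))
    (2;(1,1))
    (2;(1,1))
    (2;(1,1))
    (2;(1,1))
    (2;(1,1))
    (2;(1,2))
    (2;(1,2))
    (2;(1,2))
    (2;(1,2))
    (2;(1,2))
    (2;(2,3))
    (2;(3))
    (3;(1))
    (3;(1))
    (3;(1))


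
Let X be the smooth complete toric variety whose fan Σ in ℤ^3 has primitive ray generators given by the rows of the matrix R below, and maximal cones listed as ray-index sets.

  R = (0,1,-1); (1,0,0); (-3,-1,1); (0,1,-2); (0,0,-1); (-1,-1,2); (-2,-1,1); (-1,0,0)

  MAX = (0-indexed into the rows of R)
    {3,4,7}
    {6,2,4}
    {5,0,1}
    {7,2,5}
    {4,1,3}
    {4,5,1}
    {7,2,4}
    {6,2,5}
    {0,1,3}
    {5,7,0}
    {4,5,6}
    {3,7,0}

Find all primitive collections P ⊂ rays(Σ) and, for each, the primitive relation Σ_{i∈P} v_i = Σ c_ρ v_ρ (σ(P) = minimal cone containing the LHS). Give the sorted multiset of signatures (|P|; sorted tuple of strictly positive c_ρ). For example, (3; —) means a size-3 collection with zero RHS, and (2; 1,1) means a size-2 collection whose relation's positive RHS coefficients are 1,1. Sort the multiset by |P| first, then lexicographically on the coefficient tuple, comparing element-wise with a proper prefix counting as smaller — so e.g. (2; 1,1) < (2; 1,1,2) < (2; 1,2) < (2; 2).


12 collections generate NE(X_Σ); each relation:

  • {1,7}:  v_{1} + v_{7} = 0 — sig = (2; —)
  • {0,4}:  v_{0} + v_{4} = v_{3} — sig = (2; 1)
  • {1,2}:  v_{1} + v_{2} = v_{6} — sig = (2; 1)
  • {3,5}:  v_{3} + v_{5} = v_{7} — sig = (2; 1)
  • {6,7}:  v_{6} + v_{7} = v_{2} — sig = (2; 1)
  • {1,6}:  v_{1} + v_{6} = v_{4} + v_{5} — sig = (2; 1,1)
  • {3,6}:  v_{3} + v_{6} = v_{4} + 2·v_{7} — sig = (2; 1,2)
  • {2,3}:  v_{2} + v_{3} = v_{4} + 3·v_{7} — sig = (2; 1,3)
  • {0,6}:  v_{0} + v_{6} = 2·v_{7} — sig = (2; 2)
  • {0,2}:  v_{0} + v_{2} = 3·v_{7} — sig = (2; 3)
  • {4,5,7}:  v_{4} + v_{5} + v_{7} = v_{6} — sig = (3; 1)
  • {2,4,5}:  v_{2} + v_{4} + v_{5} = 2·v_{6} — sig = (3; 2)

Sorted signature multiset PRS(X):
    |P|=2: 10 collections, coeffs (), (1), (1), (1), (1), (1,1), (1,2), (1,3), (2), (3)
    |P|=3: 2 collections, coeffs (1), (2)


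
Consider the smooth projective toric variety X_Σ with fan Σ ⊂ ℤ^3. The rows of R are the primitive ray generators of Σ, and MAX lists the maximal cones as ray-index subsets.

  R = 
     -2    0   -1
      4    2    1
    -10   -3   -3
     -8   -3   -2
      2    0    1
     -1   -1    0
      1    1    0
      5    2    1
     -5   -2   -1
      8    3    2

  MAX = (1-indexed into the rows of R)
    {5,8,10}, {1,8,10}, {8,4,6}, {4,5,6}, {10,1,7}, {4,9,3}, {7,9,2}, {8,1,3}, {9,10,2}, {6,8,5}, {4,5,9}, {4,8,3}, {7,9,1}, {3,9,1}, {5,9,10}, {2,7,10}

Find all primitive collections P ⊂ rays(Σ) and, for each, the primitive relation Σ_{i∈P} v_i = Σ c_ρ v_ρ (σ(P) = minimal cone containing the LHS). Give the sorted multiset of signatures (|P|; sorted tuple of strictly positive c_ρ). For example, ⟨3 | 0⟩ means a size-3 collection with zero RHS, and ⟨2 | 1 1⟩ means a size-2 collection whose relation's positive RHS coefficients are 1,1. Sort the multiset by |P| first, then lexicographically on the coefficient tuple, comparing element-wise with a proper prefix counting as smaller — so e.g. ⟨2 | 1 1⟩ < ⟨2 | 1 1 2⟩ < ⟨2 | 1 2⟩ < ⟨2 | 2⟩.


Minimal non-faces — 24 found among 10 rays, 16 max cones:

  {1,5}:  v_{1} + v_{5} = 0  so sig = ⟨2 | 0⟩
  {4,10}:  v_{4} + v_{10} = 0  so sig = ⟨2 | 0⟩
  {6,7}:  v_{6} + v_{7} = 0  so sig = ⟨2 | 0⟩
  {8,9}:  v_{8} + v_{9} = 0  so sig = ⟨2 | 0⟩
  {1,4}:  v_{1} + v_{4} = v_{3}  so sig = ⟨2 | 1⟩
  {3,5}:  v_{3} + v_{5} = v_{4}  so sig = ⟨2 | 1⟩
  {3,10}:  v_{3} + v_{10} = v_{1}  so sig = ⟨2 | 1⟩
  {1,6}:  v_{1} + v_{6} = v_{4} + v_{8}  so sig = ⟨2 | 1 1⟩
  {2,4}:  v_{2} + v_{4} = v_{7} + v_{9}  so sig = ⟨2 | 1 1⟩
  {2,6}:  v_{2} + v_{6} = v_{9} + v_{10}  so sig = ⟨2 | 1 1⟩
  {2,8}:  v_{2} + v_{8} = v_{7} + v_{10}  so sig = ⟨2 | 1 1⟩
  {4,7}:  v_{4} + v_{7} = v_{1} + v_{9}  so sig = ⟨2 | 1 1⟩
  {5,7}:  v_{5} + v_{7} = v_{9} + v_{10}  so sig = ⟨2 | 1 1⟩
  {6,9}:  v_{6} + v_{9} = v_{4} + v_{5}  so sig = ⟨2 | 1 1⟩
  {6,10}:  v_{6} + v_{10} = v_{5} + v_{8}  so sig = ⟨2 | 1 1⟩
  {7,8}:  v_{7} + v_{8} = v_{1} + v_{10}  so sig = ⟨2 | 1 1⟩
  {2,3}:  v_{2} + v_{3} = v_{1} + v_{7} + v_{9}  so sig = ⟨2 | 1 1 1⟩
  {3,6}:  v_{3} + v_{6} = 2·v_{4} + v_{8}  so sig = ⟨2 | 1 2⟩
  {3,7}:  v_{3} + v_{7} = 2·v_{1} + v_{9}  so sig = ⟨2 | 1 2⟩
  {1,2}:  v_{1} + v_{2} = 2·v_{7}  so sig = ⟨2 | 2⟩
  {2,5}:  v_{2} + v_{5} = 2·v_{9} + 2·v_{10}  so sig = ⟨2 | 2 2⟩
  {1,9,10}:  v_{1} + v_{9} + v_{10} = v_{7}  so sig = ⟨3 | 1⟩
  {4,5,8}:  v_{4} + v_{5} + v_{8} = v_{6}  so sig = ⟨3 | 1⟩
  {7,9,10}:  v_{7} + v_{9} + v_{10} = v_{2}  so sig = ⟨3 | 1⟩

so the primitive-relation signature multiset is
    |P|=2: 21 collections, coeffs (), (), (), (), (1), (1), (1), (1,1), (1,1), (1,1), (1,1), (1,1), (1,1), (1,1), (1,1), (1,1), (1,1,1), (1,2), (1,2), (2), (2,2)
    |P|=3: 3 collections, coeffs (1), (1), (1)


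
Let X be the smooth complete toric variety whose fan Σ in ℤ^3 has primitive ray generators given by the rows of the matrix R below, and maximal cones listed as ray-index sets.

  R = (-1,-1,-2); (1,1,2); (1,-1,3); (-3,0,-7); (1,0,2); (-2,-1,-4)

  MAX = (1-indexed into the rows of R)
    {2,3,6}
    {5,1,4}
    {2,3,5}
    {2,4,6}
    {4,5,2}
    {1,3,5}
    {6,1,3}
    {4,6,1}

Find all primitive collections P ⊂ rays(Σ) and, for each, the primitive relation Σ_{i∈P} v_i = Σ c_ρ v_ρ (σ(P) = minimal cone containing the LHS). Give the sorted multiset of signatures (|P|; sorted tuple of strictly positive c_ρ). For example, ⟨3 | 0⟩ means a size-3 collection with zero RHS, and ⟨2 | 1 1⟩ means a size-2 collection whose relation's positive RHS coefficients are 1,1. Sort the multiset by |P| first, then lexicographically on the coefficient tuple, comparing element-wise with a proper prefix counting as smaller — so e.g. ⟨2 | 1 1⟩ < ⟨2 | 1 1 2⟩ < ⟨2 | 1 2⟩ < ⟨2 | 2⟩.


|primitive collections| = 3. Relations:

  {1,2}:  v_{1} + v_{2} = 0  →  sig = ⟨2 | 0⟩
  {3,4}:  v_{3} + v_{4} = v_{6}  →  sig = ⟨2 | 1⟩
  {5,6}:  v_{5} + v_{6} = v_{1}  →  sig = ⟨2 | 1⟩

Sorted signature multiset PRS(X):
    |P|=2: 3 collections, coeffs (), (1), (1)


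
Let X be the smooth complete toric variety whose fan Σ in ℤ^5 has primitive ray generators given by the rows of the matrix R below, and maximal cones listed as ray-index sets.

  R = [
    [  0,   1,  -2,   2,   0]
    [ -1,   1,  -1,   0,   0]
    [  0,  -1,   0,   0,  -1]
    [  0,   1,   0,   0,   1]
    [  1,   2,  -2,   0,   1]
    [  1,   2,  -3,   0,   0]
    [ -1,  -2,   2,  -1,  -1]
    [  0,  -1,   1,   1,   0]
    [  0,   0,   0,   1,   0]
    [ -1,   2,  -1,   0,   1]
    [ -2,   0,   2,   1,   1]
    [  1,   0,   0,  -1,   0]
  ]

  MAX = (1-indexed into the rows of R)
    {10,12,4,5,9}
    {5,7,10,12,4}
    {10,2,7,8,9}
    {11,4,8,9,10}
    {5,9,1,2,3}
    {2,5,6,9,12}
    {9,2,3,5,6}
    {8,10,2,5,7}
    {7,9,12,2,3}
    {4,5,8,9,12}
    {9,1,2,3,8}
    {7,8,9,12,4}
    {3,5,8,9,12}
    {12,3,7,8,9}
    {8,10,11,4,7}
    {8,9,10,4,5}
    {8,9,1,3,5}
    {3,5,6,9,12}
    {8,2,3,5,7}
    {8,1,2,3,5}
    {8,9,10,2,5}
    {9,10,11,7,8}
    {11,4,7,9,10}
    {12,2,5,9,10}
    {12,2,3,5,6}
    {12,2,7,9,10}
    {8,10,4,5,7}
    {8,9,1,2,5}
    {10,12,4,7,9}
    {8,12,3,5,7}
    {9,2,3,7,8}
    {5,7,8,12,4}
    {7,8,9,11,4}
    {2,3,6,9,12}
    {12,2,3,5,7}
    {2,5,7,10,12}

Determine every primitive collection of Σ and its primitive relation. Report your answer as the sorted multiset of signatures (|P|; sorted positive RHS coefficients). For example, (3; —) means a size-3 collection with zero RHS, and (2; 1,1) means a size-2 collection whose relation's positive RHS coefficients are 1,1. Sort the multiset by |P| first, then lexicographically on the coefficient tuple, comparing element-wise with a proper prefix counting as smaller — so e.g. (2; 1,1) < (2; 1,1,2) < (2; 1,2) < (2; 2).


Minimal non-faces — 24 found among 12 rays, 36 max cones:

  P={3,4}:  v_{3} + v_{4} = 0 ; sig = (2; —)
  P={2,4}:  v_{2} + v_{4} = v_{10} ; sig = (2; 1)
  P={3,10}:  v_{3} + v_{10} = v_{2} ; sig = (2; 1)
  P={6,11}:  v_{6} + v_{11} = v_{9} + v_{10} ; sig = (2; 1,1)
  P={1,7}:  v_{1} + v_{7} = v_{2} + v_{3} + v_{8} ; sig = (2; 1,1,1)
  P={1,12}:  v_{1} + v_{12} = v_{3} + v_{5} + v_{9} ; sig = (2; 1,1,1)
  P={5,11}:  v_{5} + v_{11} = v_{4} + v_{8} + v_{10} ; sig = (2; 1,1,1)
  P={6,7}:  v_{6} + v_{7} = v_{2} + v_{3} + v_{12} ; sig = (2; 1,1,1)
  P={6,8}:  v_{6} + v_{8} = v_{3} + v_{5} + v_{9} ; sig = (2; 1,1,1)
  P={1,4}:  v_{1} + v_{4} = v_{2} + v_{5} + v_{8} + v_{9} ; sig = (2; 1,1,1,1)
  P={3,11}:  v_{3} + v_{11} = v_{7} + v_{8} + v_{9} + v_{10} ; sig = (2; 1,1,1,1)
  P={4,6}:  v_{4} + v_{6} = v_{2} + v_{5} + v_{9} + v_{12} ; sig = (2; 1,1,1,1)
  P={1,10}:  v_{1} + v_{10} = 2·v_{2} + v_{5} + v_{8} + v_{9} ; sig = (2; 1,1,1,2)
  P={1,11}:  v_{1} + v_{11} = v_{2} + 2·v_{8} + v_{9} + v_{10} ; sig = (2; 1,1,1,2)
  P={2,11}:  v_{2} + v_{11} = v_{7} + v_{8} + v_{9} + 2·v_{10} ; sig = (2; 1,1,1,2)
  P={6,10}:  v_{6} + v_{10} = 2·v_{2} + v_{5} + v_{9} + v_{12} ; sig = (2; 1,1,1,2)
  P={11,12}:  v_{11} + v_{12} = 2·v_{4} + v_{7} + v_{9} ; sig = (2; 1,1,2)
  P={1,6}:  v_{1} + v_{6} = v_{2} + 2·v_{3} + 2·v_{5} + 2·v_{9} ; sig = (2; 1,2,2,2)
  P={2,8,12}:  v_{2} + v_{8} + v_{12} = 0 ; sig = (3; —)
  P={5,7,9}:  v_{5} + v_{7} + v_{9} = 0 ; sig = (3; —)
  P={8,10,12}:  v_{8} + v_{10} + v_{12} = v_{4} ; sig = (3; 1)
  P={2,3,5,8,9}:  v_{2} + v_{3} + v_{5} + v_{8} + v_{9} = v_{1} ; sig = (5; 1)
  P={2,3,5,9,12}:  v_{2} + v_{3} + v_{5} + v_{9} + v_{12} = v_{6} ; sig = (5; 1)
  P={4,7,8,9,10}:  v_{4} + v_{7} + v_{8} + v_{9} + v_{10} = v_{11} ; sig = (5; 1)

Signatures (|P|; sorted positive RHS coefficients), sorted:
{ (2; —),  (2; 1) ×2,  (2; 1,1),  (2; 1,1,1) ×5,  (2; 1,1,1,1) ×3,  (2; 1,1,1,2) ×4,  (2; 1,1,2),  (2; 1,2,2,2),  (3; —) ×2,  (3; 1),  (5; 1) ×3 }


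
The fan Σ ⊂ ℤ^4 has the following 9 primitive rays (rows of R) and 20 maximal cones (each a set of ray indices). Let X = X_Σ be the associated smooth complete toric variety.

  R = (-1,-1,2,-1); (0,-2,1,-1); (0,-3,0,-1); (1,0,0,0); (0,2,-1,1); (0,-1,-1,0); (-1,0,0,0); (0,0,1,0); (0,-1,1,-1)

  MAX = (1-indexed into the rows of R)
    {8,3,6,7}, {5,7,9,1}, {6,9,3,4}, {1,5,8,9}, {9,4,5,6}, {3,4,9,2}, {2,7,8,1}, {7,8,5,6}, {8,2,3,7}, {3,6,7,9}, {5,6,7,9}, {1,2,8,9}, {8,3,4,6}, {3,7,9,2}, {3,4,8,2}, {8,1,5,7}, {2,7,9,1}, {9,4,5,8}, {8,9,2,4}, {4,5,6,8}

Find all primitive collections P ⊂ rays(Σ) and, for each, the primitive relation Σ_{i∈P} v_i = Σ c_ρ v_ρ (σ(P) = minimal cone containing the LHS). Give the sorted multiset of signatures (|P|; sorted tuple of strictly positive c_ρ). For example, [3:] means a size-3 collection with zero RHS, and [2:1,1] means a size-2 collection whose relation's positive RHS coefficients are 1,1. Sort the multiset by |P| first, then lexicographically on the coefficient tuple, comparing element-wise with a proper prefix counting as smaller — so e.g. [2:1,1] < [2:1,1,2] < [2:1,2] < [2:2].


Minimal non-faces — 10 found among 9 rays, 20 max cones:

  • {2,5}:  v_{2} + v_{5} = 0 ; sig = [2:]
  • {4,7}:  v_{4} + v_{7} = 0 ; sig = [2:]
  • {2,6}:  v_{2} + v_{6} = v_{3} ; sig = [2:1]
  • {3,5}:  v_{3} + v_{5} = v_{6} ; sig = [2:1]
  • {1,4}:  v_{1} + v_{4} = v_{8} + v_{9} ; sig = [2:1,1]
  • {1,6}:  v_{1} + v_{6} = v_{2} + v_{7} ; sig = [2:1,1]
  • {1,3}:  v_{1} + v_{3} = 2·v_{2} + v_{7} ; sig = [2:1,2]
  • {6,8,9}:  v_{6} + v_{8} + v_{9} = v_{2} ; sig = [3:1]
  • {7,8,9}:  v_{7} + v_{8} + v_{9} = v_{1} ; sig = [3:1]
  • {3,8,9}:  v_{3} + v_{8} + v_{9} = 2·v_{2} ; sig = [3:2]

Signatures (|P|; sorted positive RHS coefficients), sorted:
{ [2:] ×2,  [2:1] ×2,  [2:1,1] ×2,  [2:1,2],  [3:1] ×2,  [3:2] }


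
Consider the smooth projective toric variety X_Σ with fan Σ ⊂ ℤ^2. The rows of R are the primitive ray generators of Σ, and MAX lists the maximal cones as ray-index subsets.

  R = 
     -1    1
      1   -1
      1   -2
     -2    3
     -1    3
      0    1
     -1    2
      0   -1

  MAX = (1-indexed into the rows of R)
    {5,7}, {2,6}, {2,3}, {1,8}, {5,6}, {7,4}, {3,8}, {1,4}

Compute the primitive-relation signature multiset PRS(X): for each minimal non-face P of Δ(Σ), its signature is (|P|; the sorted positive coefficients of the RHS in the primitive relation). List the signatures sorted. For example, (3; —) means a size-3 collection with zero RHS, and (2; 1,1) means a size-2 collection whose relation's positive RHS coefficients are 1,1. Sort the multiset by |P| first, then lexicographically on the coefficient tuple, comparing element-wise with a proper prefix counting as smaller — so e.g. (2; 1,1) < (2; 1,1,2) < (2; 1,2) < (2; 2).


Minimal non-faces — 20 found among 8 rays, 8 max cones:

  P = {1,2}:  v_{1} + v_{2} = 0  ⟹  sig = (2; —)
  P = {3,7}:  v_{3} + v_{7} = 0  ⟹  sig = (2; —)
  P = {6,8}:  v_{6} + v_{8} = 0  ⟹  sig = (2; —)
  P = {1,3}:  v_{1} + v_{3} = v_{8}  ⟹  sig = (2; 1)
  P = {1,6}:  v_{1} + v_{6} = v_{7}  ⟹  sig = (2; 1)
  P = {1,7}:  v_{1} + v_{7} = v_{4}  ⟹  sig = (2; 1)
  P = {2,4}:  v_{2} + v_{4} = v_{7}  ⟹  sig = (2; 1)
  P = {2,7}:  v_{2} + v_{7} = v_{6}  ⟹  sig = (2; 1)
  P = {2,8}:  v_{2} + v_{8} = v_{3}  ⟹  sig = (2; 1)
  P = {3,4}:  v_{3} + v_{4} = v_{1}  ⟹  sig = (2; 1)
  P = {3,5}:  v_{3} + v_{5} = v_{6}  ⟹  sig = (2; 1)
  P = {3,6}:  v_{3} + v_{6} = v_{2}  ⟹  sig = (2; 1)
  P = {5,8}:  v_{5} + v_{8} = v_{7}  ⟹  sig = (2; 1)
  P = {6,7}:  v_{6} + v_{7} = v_{5}  ⟹  sig = (2; 1)
  P = {7,8}:  v_{7} + v_{8} = v_{1}  ⟹  sig = (2; 1)
  P = {1,5}:  v_{1} + v_{5} = 2·v_{7}  ⟹  sig = (2; 2)
  P = {2,5}:  v_{2} + v_{5} = 2·v_{6}  ⟹  sig = (2; 2)
  P = {4,6}:  v_{4} + v_{6} = 2·v_{7}  ⟹  sig = (2; 2)
  P = {4,8}:  v_{4} + v_{8} = 2·v_{1}  ⟹  sig = (2; 2)
  P = {4,5}:  v_{4} + v_{5} = 3·v_{7}  ⟹  sig = (2; 3)

Signatures (|P|; sorted positive RHS coefficients), sorted:
[(2; —), (2; —), (2; —), (2; 1), (2; 1), (2; 1), (2; 1), (2; 1), (2; 1), (2; 1), (2; 1), (2; 1), (2; 1), (2; 1), (2; 1), (2; 2), (2; 2), (2; 2), (2; 2), (2; 3)]


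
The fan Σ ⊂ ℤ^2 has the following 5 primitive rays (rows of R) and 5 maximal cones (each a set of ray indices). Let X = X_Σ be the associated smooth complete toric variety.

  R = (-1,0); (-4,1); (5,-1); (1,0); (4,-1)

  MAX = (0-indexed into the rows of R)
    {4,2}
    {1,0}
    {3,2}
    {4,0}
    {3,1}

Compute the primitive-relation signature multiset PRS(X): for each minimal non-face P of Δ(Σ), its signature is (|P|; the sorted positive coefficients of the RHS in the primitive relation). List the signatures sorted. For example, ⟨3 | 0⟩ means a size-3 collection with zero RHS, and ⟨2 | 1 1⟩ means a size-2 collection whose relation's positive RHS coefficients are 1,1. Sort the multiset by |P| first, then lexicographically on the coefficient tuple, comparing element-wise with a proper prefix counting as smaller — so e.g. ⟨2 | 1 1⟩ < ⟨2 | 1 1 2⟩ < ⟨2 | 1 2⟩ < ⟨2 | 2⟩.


Primitive collections (5):

  P = {0,3}:  v_{0} + v_{3} = 0  →  sig = ⟨2 | 0⟩
  P = {1,4}:  v_{1} + v_{4} = 0  →  sig = ⟨2 | 0⟩
  P = {0,2}:  v_{0} + v_{2} = v_{4}  →  sig = ⟨2 | 1⟩
  P = {1,2}:  v_{1} + v_{2} = v_{3}  →  sig = ⟨2 | 1⟩
  P = {3,4}:  v_{3} + v_{4} = v_{2}  →  sig = ⟨2 | 1⟩

Sorted signature multiset PRS(X):
{ ⟨2 | 0⟩ ×2,  ⟨2 | 1⟩ ×3 }


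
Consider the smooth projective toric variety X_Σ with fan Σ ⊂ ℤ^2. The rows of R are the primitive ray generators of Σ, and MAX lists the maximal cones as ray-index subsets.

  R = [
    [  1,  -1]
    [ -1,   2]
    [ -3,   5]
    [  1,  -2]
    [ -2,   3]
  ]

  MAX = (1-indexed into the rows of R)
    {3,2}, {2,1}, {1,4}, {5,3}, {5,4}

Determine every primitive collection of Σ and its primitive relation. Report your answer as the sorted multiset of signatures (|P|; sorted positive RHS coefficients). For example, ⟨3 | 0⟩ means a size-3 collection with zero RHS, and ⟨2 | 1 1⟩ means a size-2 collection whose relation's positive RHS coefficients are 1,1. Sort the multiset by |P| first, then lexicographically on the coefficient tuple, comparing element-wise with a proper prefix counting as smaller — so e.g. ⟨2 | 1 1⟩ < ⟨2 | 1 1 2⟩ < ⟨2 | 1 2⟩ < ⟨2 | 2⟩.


Primitive collections (5):

  {2,4}:  v_{2} + v_{4} = 0  ⟹  sig = ⟨2 | 0⟩
  {1,5}:  v_{1} + v_{5} = v_{2}  ⟹  sig = ⟨2 | 1⟩
  {2,5}:  v_{2} + v_{5} = v_{3}  ⟹  sig = ⟨2 | 1⟩
  {3,4}:  v_{3} + v_{4} = v_{5}  ⟹  sig = ⟨2 | 1⟩
  {1,3}:  v_{1} + v_{3} = 2·v_{2}  ⟹  sig = ⟨2 | 2⟩

Hence PRS(X_Σ) =
    ⟨2 | 0⟩
    ⟨2 | 1⟩
    ⟨2 | 1⟩
    ⟨2 | 1⟩
    ⟨2 | 2⟩


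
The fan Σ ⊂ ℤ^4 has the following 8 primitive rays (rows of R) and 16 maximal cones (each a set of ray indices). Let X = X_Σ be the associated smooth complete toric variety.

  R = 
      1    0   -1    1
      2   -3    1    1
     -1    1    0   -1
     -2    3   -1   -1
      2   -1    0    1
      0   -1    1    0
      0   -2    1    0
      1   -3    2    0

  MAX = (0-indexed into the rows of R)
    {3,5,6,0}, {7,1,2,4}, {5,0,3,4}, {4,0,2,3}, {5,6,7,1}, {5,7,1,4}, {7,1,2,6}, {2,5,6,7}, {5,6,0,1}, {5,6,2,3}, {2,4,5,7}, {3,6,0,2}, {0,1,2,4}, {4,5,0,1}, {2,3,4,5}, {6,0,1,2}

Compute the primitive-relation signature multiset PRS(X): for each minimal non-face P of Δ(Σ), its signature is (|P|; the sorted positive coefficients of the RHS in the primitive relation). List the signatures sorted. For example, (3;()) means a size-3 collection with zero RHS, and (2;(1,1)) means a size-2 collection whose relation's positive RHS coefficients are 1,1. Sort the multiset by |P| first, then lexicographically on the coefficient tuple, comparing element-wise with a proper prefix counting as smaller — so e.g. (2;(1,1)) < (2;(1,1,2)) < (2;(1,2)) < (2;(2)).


Σ has 6 primitive collections:

  P={1,3}:  v_{1} + v_{3} = 0  so sig = (2;())
  P={0,7}:  v_{0} + v_{7} = v_{1}  so sig = (2;(1))
  P={4,6}:  v_{4} + v_{6} = v_{1}  so sig = (2;(1))
  P={3,7}:  v_{3} + v_{7} = v_{2} + v_{5}  so sig = (2;(1,1))
  P={0,2,5}:  v_{0} + v_{2} + v_{5} = 0  so sig = (3;())
  P={1,2,5}:  v_{1} + v_{2} + v_{5} = v_{7}  so sig = (3;(1))

Signatures (|P|; sorted positive RHS coefficients), sorted:
    |P|=2: 4 collections, coeffs (), (1), (1), (1,1)
    |P|=3: 2 collections, coeffs (), (1)


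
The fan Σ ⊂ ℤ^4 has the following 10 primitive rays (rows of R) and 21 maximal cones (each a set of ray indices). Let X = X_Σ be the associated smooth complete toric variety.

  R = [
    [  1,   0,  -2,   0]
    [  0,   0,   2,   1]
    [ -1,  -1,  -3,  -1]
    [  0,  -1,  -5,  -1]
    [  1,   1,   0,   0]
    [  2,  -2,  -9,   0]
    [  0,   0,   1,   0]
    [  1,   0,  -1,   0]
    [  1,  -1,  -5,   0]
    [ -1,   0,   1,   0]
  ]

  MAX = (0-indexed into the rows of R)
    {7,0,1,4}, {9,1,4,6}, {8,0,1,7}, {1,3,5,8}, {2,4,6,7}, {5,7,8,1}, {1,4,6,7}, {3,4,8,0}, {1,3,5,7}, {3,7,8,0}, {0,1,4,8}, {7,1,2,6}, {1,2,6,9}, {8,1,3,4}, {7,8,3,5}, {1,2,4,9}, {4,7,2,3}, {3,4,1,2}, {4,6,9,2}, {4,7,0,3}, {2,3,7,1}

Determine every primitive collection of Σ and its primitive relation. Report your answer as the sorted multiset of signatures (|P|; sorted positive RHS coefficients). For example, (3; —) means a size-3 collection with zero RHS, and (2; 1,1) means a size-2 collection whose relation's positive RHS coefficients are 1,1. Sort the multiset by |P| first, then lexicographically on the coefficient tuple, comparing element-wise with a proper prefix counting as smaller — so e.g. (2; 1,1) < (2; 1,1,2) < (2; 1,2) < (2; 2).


Minimal non-faces — 20 found among 10 rays, 21 max cones:

  P = {7,9}:  v_{7} + v_{9} = 0 ; sig = (2; —)
  P = {0,2}:  v_{0} + v_{2} = v_{3} ; sig = (2; 1)
  P = {0,6}:  v_{0} + v_{6} = v_{7} ; sig = (2; 1)
  P = {3,6}:  v_{3} + v_{6} = v_{2} + v_{7} ; sig = (2; 1,1)
  P = {0,9}:  v_{0} + v_{9} = v_{1} + v_{2} + v_{4} ; sig = (2; 1,1,1)
  P = {5,9}:  v_{5} + v_{9} = v_{1} + v_{3} + v_{8} ; sig = (2; 1,1,1)
  P = {6,8}:  v_{6} + v_{8} = v_{1} + v_{3} + v_{7} ; sig = (2; 1,1,1)
  P = {8,9}:  v_{8} + v_{9} = 2·v_{1} + v_{2} + v_{3} + v_{4} ; sig = (2; 1,1,1,2)
  P = {3,9}:  v_{3} + v_{9} = v_{1} + 2·v_{2} + v_{4} ; sig = (2; 1,1,2)
  P = {0,5}:  v_{0} + v_{5} = v_{7} + 2·v_{8} ; sig = (2; 1,2)
  P = {2,8}:  v_{2} + v_{8} = v_{1} + 2·v_{3} ; sig = (2; 1,2)
  P = {4,5}:  v_{4} + v_{5} = 2·v_{0} + v_{8} ; sig = (2; 1,2)
  P = {2,5}:  v_{2} + v_{5} = 2·v_{1} + 3·v_{3} + v_{7} ; sig = (2; 1,2,3)
  P = {5,6}:  v_{5} + v_{6} = 2·v_{1} + 2·v_{3} + 2·v_{7} ; sig = (2; 2,2,2)
  P = {0,1,3}:  v_{0} + v_{1} + v_{3} = v_{8} ; sig = (3; 1)
  P = {4,7,8}:  v_{4} + v_{7} + v_{8} = 3·v_{0} ; sig = (3; 3)
  P = {1,2,4,6}:  v_{1} + v_{2} + v_{4} + v_{6} = 0 ; sig = (4; —)
  P = {1,2,4,7}:  v_{1} + v_{2} + v_{4} + v_{7} = v_{0} ; sig = (4; 1)
  P = {1,3,7,8}:  v_{1} + v_{3} + v_{7} + v_{8} = v_{5} ; sig = (4; 1)
  P = {1,3,4,7}:  v_{1} + v_{3} + v_{4} + v_{7} = 2·v_{0} ; sig = (4; 2)

Sorted signature multiset PRS(X):
    (2; —)
    (2; 1)
    (2; 1)
    (2; 1,1)
    (2; 1,1,1)
    (2; 1,1,1)
    (2; 1,1,1)
    (2; 1,1,1,2)
    (2; 1,1,2)
    (2; 1,2)
    (2; 1,2)
    (2; 1,2)
    (2; 1,2,3)
    (2; 2,2,2)
    (3; 1)
    (3; 3)
    (4; —)
    (4; 1)
    (4; 1)
    (4; 2)


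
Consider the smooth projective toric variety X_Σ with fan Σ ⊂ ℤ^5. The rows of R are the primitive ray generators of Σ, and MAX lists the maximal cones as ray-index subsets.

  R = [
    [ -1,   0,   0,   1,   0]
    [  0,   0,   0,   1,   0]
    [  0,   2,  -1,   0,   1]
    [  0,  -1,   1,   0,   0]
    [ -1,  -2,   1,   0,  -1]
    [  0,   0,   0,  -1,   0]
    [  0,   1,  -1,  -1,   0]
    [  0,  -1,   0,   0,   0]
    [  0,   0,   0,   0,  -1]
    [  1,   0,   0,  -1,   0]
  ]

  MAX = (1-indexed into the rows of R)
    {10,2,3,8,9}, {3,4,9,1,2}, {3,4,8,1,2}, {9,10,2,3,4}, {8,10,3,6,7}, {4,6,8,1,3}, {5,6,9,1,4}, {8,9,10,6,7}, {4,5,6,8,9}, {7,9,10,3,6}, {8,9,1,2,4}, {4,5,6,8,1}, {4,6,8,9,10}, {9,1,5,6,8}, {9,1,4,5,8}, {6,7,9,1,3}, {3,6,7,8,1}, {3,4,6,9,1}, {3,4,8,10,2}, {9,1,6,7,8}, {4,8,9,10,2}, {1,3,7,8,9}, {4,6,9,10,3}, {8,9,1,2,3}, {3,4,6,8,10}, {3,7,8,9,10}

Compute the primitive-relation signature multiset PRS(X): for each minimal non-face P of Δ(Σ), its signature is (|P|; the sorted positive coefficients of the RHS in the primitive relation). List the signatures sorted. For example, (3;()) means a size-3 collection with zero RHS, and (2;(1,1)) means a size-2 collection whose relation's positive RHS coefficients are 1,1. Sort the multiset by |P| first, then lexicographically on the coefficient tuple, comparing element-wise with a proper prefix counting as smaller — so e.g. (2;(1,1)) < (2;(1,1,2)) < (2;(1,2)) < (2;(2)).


11 minimal non-faces of Δ(Σ) (on 10 rays):

  P={1,10}:  v_{1} + v_{10} = 0 — sig = (2;())
  P={2,6}:  v_{2} + v_{6} = 0 — sig = (2;())
  P={4,7}:  v_{4} + v_{7} = v_{6} — sig = (2;(1))
  P={3,5}:  v_{3} + v_{5} = v_{1} + v_{6} — sig = (2;(1,1))
  P={2,7}:  v_{2} + v_{7} = v_{3} + v_{8} + v_{9} — sig = (2;(1,1,1))
  P={2,5}:  v_{2} + v_{5} = v_{1} + v_{4} + v_{8} + v_{9} — sig = (2;(1,1,1,1))
  P={5,10}:  v_{5} + v_{10} = v_{4} + v_{6} + v_{8} + v_{9} — sig = (2;(1,1,1,1))
  P={5,7}:  v_{5} + v_{7} = v_{1} + 2·v_{6} + v_{8} + v_{9} — sig = (2;(1,1,1,2))
  P={3,4,8,9}:  v_{3} + v_{4} + v_{8} + v_{9} = 0 — sig = (4;())
  P={3,6,8,9}:  v_{3} + v_{6} + v_{8} + v_{9} = v_{7} — sig = (4;(1))
  P={1,4,6,8,9}:  v_{1} + v_{4} + v_{6} + v_{8} + v_{9} = v_{5} — sig = (5;(1))

so the primitive-relation signature multiset is
    |P|=2: 8 collections, coeffs (), (), (1), (1,1), (1,1,1), (1,1,1,1), (1,1,1,1), (1,1,1,2)
    |P|=4: 2 collections, coeffs (), (1)
    |P|=5: 1 collection, coeffs (1)


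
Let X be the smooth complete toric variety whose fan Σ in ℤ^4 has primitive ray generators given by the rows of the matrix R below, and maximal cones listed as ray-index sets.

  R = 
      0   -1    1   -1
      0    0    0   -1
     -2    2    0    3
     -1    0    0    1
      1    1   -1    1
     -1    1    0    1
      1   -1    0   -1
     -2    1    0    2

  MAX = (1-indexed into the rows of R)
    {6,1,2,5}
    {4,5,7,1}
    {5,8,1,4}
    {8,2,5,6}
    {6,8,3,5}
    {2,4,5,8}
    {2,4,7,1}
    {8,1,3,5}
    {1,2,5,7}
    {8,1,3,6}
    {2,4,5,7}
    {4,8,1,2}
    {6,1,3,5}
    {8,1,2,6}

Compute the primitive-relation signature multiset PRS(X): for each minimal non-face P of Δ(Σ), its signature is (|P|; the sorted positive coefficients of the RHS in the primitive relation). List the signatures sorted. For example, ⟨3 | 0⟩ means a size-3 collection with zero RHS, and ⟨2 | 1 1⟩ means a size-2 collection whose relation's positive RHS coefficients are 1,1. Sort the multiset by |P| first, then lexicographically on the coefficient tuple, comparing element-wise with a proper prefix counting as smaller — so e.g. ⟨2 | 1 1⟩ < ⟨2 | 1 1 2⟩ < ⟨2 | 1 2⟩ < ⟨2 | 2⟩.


9 minimal non-faces of Δ(Σ) (on 8 rays):

  P = {6,7}:  v_{6} + v_{7} = 0 — sig = ⟨2 | 0⟩
  P = {4,6}:  v_{4} + v_{6} = v_{8} — sig = ⟨2 | 1⟩
  P = {7,8}:  v_{7} + v_{8} = v_{4} — sig = ⟨2 | 1⟩
  P = {3,7}:  v_{3} + v_{7} = v_{1} + v_{5} + v_{8} — sig = ⟨2 | 1 1 1⟩
  P = {3,4}:  v_{3} + v_{4} = v_{1} + v_{5} + 2·v_{8} — sig = ⟨2 | 1 1 2⟩
  P = {2,3}:  v_{2} + v_{3} = 2·v_{6} — sig = ⟨2 | 2⟩
  P = {1,2,4,5}:  v_{1} + v_{2} + v_{4} + v_{5} = 0 — sig = ⟨4 | 0⟩
  P = {1,2,5,8}:  v_{1} + v_{2} + v_{5} + v_{8} = v_{6} — sig = ⟨4 | 1⟩
  P = {1,5,6,8}:  v_{1} + v_{5} + v_{6} + v_{8} = v_{3} — sig = ⟨4 | 1⟩

Hence PRS(X_Σ) =
{ ⟨2 | 0⟩,  ⟨2 | 1⟩ ×2,  ⟨2 | 1 1 1⟩,  ⟨2 | 1 1 2⟩,  ⟨2 | 2⟩,  ⟨4 | 0⟩,  ⟨4 | 1⟩ ×2 }


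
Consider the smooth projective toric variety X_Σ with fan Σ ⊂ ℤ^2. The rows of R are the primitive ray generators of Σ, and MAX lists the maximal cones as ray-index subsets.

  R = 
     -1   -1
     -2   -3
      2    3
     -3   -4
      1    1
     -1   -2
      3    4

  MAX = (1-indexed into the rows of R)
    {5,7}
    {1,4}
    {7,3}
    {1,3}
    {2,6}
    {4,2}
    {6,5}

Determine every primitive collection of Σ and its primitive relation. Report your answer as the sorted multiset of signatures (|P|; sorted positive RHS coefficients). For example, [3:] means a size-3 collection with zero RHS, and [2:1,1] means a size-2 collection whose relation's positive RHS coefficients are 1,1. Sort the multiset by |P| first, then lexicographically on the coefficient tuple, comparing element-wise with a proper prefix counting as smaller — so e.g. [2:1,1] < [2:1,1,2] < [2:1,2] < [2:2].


The 14 primitive collections of Σ (r=7, n=2):

  P={1,5}:  v_{1} + v_{5} = 0 — sig = [2:]
  P={2,3}:  v_{2} + v_{3} = 0 — sig = [2:]
  P={4,7}:  v_{4} + v_{7} = 0 — sig = [2:]
  P={1,2}:  v_{1} + v_{2} = v_{4} — sig = [2:1]
  P={1,6}:  v_{1} + v_{6} = v_{2} — sig = [2:1]
  P={1,7}:  v_{1} + v_{7} = v_{3} — sig = [2:1]
  P={2,5}:  v_{2} + v_{5} = v_{6} — sig = [2:1]
  P={2,7}:  v_{2} + v_{7} = v_{5} — sig = [2:1]
  P={3,4}:  v_{3} + v_{4} = v_{1} — sig = [2:1]
  P={3,5}:  v_{3} + v_{5} = v_{7} — sig = [2:1]
  P={3,6}:  v_{3} + v_{6} = v_{5} — sig = [2:1]
  P={4,5}:  v_{4} + v_{5} = v_{2} — sig = [2:1]
  P={4,6}:  v_{4} + v_{6} = 2·v_{2} — sig = [2:2]
  P={6,7}:  v_{6} + v_{7} = 2·v_{5} — sig = [2:2]

Signatures (|P|; sorted positive RHS coefficients), sorted:
    [2:]
    [2:]
    [2:]
    [2:1]
    [2:1]
    [2:1]
    [2:1]
    [2:1]
    [2:1]
    [2:1]
    [2:1]
    [2:1]
    [2:2]
    [2:2]
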